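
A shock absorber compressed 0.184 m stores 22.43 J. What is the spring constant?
k = 2·PE/x² = 2·22.43/(0.184)² = 1325 N/m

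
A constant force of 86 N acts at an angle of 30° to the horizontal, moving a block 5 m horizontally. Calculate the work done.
W = F·d·cosθ = (86)(5)cos(30°) = 372.4 J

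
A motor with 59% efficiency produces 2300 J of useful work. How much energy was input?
W_in = W_out/η = 2300/0.59 = 3898 J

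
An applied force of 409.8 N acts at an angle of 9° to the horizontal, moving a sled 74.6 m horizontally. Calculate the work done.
W = F·d·cosθ = (409.8)(74.6)cos(9°) = 30190 J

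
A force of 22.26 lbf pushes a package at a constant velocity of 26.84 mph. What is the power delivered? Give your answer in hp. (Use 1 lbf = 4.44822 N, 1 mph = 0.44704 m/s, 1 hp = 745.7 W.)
Convert to SI: F = 99.0174 N, v = 11.9986 m/s
P = Fv = (99.0174)(11.9986) = 1188.07 W = 1.593 hp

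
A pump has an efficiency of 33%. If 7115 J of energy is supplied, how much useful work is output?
W_out = η·W_in = 0.33·7115 = 2347.95 J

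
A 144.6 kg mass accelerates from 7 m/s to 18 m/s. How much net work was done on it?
W = ΔKE = ½m(v₂² − v₁²) = ½(144.6)(18² − 7²) = 19882.5 J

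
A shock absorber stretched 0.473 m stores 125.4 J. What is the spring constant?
k = 2·PE/x² = 2·125.4/(0.473)² = 1121 N/m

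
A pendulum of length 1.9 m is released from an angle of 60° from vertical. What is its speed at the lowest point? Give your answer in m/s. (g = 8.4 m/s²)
h = L(1 − cosθ) = 1.9(1 − cos60°) = 0.95 m
v = √(2gh) = √(2·8.4·0.95) = 3.995 m/s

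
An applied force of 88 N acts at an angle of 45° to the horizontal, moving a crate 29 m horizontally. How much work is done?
W = F·d·cosθ = (88)(29)cos(45°) = 1805 J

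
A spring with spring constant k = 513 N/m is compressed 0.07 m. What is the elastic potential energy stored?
PE = ½kx² = ½(513)(0.07)² = 1.257 J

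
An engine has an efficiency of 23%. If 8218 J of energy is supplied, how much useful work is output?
W_out = η·W_in = 0.23·8218 = 1890.14 J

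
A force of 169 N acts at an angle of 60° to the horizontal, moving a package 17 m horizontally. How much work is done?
W = F·d·cosθ = (169)(17)cos(60°) = 1437 J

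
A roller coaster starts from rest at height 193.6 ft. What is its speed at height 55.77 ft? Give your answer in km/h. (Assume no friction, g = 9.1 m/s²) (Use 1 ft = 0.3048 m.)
Convert to SI: h₁−h₂ = 42.0106 m
mgh₁ = mgh₂ + ½mv² ⇒ v = √(2g(h₁−h₂)) = √(2·9.1·42.0106) = 27.6513 m/s = 99.54 km/h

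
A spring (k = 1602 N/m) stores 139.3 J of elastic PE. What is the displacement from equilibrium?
x = √(2·PE/k) = √(2·139.3/1602) = 0.417 m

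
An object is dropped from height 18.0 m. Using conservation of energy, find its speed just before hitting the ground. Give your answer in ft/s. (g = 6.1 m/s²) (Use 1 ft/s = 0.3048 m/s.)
mgh = ½mv² ⇒ v = √(2gh) = √(2·6.1·18.0) = 14.8189 m/s = 48.62 ft/s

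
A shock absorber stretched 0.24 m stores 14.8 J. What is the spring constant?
k = 2·PE/x² = 2·14.8/(0.24)² = 513.9 N/m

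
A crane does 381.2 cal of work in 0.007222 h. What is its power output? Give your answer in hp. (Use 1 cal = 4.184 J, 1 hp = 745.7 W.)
Convert to SI: W = 1594.94 J, t = 25.9992 s
P = W/t = 1594.94/25.9992 = 61.3458 W = 0.08227 hp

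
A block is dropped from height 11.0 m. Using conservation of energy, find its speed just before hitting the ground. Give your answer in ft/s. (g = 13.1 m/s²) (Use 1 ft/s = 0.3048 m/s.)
mgh = ½mv² ⇒ v = √(2gh) = √(2·13.1·11.0) = 16.9765 m/s = 55.7 ft/s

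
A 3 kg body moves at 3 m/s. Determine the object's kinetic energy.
KE = ½mv² = ½(3)(3)² = 13.5 J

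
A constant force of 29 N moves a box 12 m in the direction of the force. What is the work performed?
W = F·d = (29)(12) = 348.0 J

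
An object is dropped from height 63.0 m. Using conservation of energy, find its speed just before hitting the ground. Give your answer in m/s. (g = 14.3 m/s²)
mgh = ½mv² ⇒ v = √(2gh) = √(2·14.3·63.0) = 42.45 m/s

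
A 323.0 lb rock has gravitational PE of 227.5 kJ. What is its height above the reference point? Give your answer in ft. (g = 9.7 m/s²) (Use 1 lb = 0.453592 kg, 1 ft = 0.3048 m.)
Convert to SI: m = 146.51 kg, PE = 227500 J
h = PE/(mg) = 227500/(146.51·9.7) = 160.082 m = 525.2 ft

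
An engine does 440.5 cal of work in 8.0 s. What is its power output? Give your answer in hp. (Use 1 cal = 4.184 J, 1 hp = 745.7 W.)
Convert to SI: W = 1843.05 J, t = 8.0 s
P = W/t = 1843.05/8.0 = 230.382 W = 0.3089 hp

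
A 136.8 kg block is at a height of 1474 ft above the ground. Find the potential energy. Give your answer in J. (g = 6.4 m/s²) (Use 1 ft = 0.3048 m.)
Convert to SI: m = 136.8 kg, h = 449.275 m
PE = mgh = (136.8)(6.4)(449.275) = 393300 J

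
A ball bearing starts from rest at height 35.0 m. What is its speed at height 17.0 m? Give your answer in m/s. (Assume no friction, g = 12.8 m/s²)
mgh₁ = mgh₂ + ½mv² ⇒ v = √(2g(h₁−h₂)) = √(2·12.8·18.0) = 21.47 m/s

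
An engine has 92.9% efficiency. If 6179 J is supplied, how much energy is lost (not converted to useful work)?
W_lost = W_in(1 − η) = 6179·(1 − 0.929) = 438.7 J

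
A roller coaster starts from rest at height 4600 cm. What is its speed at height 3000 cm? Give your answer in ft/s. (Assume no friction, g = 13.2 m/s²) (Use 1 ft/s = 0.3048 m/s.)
Convert to SI: h₁−h₂ = 16.0 m
mgh₁ = mgh₂ + ½mv² ⇒ v = √(2g(h₁−h₂)) = √(2·13.2·16.0) = 20.5524 m/s = 67.43 ft/s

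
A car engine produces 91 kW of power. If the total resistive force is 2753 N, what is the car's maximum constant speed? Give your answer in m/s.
P = Fv ⇒ v = P/F = 91000 W/2753.0 N = 33.05 m/s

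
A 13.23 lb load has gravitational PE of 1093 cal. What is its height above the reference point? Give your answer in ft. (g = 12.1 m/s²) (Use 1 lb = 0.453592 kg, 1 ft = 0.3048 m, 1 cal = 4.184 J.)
Convert to SI: m = 6.00102 kg, PE = 4573.11 J
h = PE/(mg) = 4573.11/(6.00102·12.1) = 62.9798 m = 206.6 ft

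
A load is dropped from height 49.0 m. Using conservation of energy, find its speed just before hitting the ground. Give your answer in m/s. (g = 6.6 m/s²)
mgh = ½mv² ⇒ v = √(2gh) = √(2·6.6·49.0) = 25.43 m/s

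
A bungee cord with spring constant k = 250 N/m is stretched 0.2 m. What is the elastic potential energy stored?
PE = ½kx² = ½(250)(0.2)² = 5.0 J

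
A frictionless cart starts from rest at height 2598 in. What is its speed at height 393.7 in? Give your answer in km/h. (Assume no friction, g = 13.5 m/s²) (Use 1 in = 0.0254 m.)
Convert to SI: h₁−h₂ = 55.9892 m
mgh₁ = mgh₂ + ½mv² ⇒ v = √(2g(h₁−h₂)) = √(2·13.5·55.9892) = 38.8807 m/s = 140.0 km/h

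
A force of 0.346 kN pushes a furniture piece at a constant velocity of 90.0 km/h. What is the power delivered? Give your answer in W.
Convert to SI: F = 346.0 N, v = 25.0 m/s
P = Fv = (346.0)(25.0) = 8650 W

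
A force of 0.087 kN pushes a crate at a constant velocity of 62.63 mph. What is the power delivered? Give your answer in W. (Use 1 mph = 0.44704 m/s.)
Convert to SI: F = 87.0 N, v = 27.9981 m/s
P = Fv = (87.0)(27.9981) = 2436 W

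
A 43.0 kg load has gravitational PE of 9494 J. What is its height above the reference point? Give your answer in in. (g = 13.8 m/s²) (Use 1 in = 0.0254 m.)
h = PE/(mg) = 9494.0/(43.0·13.8) = 15.9993 m = 629.9 in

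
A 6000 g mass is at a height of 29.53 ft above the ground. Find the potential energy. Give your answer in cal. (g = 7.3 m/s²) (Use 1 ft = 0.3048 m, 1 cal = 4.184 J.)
Convert to SI: m = 6.0 kg, h = 9.00074 m
PE = mgh = (6.0)(7.3)(9.00074) = 394.233 J = 94.22 cal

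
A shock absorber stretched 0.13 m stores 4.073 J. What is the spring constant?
k = 2·PE/x² = 2·4.073/(0.13)² = 482.0 N/m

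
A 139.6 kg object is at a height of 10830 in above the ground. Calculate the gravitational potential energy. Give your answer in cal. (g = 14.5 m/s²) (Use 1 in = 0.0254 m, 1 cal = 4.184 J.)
Convert to SI: m = 139.6 kg, h = 275.082 m
PE = mgh = (139.6)(14.5)(275.082) = 556821 J = 133100 cal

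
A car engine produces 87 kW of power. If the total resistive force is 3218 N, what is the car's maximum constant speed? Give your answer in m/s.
P = Fv ⇒ v = P/F = 87000 W/3218.0 N = 27.04 m/s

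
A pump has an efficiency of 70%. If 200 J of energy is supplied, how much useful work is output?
W_out = η·W_in = 0.7·200 = 140.0 J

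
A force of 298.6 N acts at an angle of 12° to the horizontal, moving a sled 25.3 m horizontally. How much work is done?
W = F·d·cosθ = (298.6)(25.3)cos(12°) = 7389 J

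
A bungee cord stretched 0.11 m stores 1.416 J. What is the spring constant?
k = 2·PE/x² = 2·1.416/(0.11)² = 234.0 N/m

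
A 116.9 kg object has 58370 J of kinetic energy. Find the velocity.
v = √(2·KE/m) = √(2·58370/116.9) = 31.6 m/s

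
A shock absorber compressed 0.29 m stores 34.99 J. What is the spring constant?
k = 2·PE/x² = 2·34.99/(0.29)² = 832.1 N/m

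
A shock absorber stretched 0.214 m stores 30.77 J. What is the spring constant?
k = 2·PE/x² = 2·30.77/(0.214)² = 1344 N/m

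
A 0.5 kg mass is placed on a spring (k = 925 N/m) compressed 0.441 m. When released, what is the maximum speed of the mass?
½kx² = ½mv² ⇒ v = x√(k/m) = (0.441)√(925/0.5) = 18.97 m/s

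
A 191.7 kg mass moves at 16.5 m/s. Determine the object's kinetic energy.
KE = ½mv² = ½(191.7)(16.5)² = 26100 J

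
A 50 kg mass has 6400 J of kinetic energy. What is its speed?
v = √(2·KE/m) = √(2·6400/50) = 16.0 m/s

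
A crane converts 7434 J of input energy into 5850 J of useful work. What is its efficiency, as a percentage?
η = W_out/W_in = 5850/7434 = 78.69%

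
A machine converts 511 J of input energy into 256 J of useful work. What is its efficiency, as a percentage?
η = W_out/W_in = 256/511 = 50.1%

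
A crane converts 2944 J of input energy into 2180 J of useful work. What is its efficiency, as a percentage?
η = W_out/W_in = 2180/2944 = 74.05%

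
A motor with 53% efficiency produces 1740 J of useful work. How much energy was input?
W_in = W_out/η = 1740/0.53 = 3283 J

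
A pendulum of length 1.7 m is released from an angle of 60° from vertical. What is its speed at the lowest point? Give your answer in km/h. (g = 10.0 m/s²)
h = L(1 − cosθ) = 1.7(1 − cos60°) = 0.85 m
v = √(2gh) = √(2·10.0·0.85) = 4.12311 m/s = 14.84 km/h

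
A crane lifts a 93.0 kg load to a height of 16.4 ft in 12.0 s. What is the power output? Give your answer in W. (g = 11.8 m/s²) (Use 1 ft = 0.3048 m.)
Convert to SI: m = 93.0 kg, h = 4.99872 m, t = 12.0 s
P = mgh/t = (93.0)(11.8)(4.99872)/12.0 = 457.1 W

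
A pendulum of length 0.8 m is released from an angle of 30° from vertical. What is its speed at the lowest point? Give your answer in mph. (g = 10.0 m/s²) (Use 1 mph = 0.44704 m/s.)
h = L(1 − cosθ) = 0.8(1 − cos30°) = 0.10718 m
v = √(2gh) = √(2·10.0·0.10718) = 1.4641 m/s = 3.275 mph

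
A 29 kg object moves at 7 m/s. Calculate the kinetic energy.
KE = ½mv² = ½(29)(7)² = 710.5 J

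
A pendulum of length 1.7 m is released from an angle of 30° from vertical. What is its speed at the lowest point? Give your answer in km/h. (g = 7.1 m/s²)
h = L(1 − cosθ) = 1.7(1 − cos30°) = 0.227757 m
v = √(2gh) = √(2·7.1·0.227757) = 1.79837 m/s = 6.474 km/h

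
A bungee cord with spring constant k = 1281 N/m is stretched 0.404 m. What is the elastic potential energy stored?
PE = ½kx² = ½(1281)(0.404)² = 104.5 J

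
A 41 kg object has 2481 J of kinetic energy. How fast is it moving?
v = √(2·KE/m) = √(2·2481/41) = 11.0 m/s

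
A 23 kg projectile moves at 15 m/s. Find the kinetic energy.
KE = ½mv² = ½(23)(15)² = 2587.5 J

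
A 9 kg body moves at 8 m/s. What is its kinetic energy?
KE = ½mv² = ½(9)(8)² = 288.0 J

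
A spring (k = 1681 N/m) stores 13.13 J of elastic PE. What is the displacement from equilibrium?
x = √(2·PE/k) = √(2·13.13/1681) = 0.125 m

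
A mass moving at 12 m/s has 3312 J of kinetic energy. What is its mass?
m = 2·KE/v² = 2·3312/(12)² = 46.0 kg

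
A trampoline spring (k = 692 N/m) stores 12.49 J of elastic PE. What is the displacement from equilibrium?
x = √(2·PE/k) = √(2·12.49/692) = 0.19 m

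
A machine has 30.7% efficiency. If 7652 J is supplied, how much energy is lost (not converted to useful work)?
W_lost = W_in(1 − η) = 7652·(1 − 0.307) = 5303 J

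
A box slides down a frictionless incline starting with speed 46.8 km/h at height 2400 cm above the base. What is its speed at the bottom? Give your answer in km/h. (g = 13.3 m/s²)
Convert to SI: v₀ = 13.0 m/s, h = 24.0 m
½mv₀² + mgh = ½mv² ⇒ v = √(v₀² + 2gh) = √(13.0² + 2·13.3·24.0) = 28.4148 m/s = 102.3 km/h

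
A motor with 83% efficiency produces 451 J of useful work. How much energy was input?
W_in = W_out/η = 451/0.83 = 543.4 J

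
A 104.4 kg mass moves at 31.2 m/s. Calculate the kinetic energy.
KE = ½mv² = ½(104.4)(31.2)² = 50810 J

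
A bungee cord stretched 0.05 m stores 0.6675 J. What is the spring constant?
k = 2·PE/x² = 2·0.6675/(0.05)² = 534.0 N/m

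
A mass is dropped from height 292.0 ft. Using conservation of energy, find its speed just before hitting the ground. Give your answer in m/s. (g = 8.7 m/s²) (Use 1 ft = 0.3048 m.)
Convert to SI: h = 89.0016 m
mgh = ½mv² ⇒ v = √(2gh) = √(2·8.7·89.0016) = 39.35 m/s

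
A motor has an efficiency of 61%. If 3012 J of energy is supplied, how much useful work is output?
W_out = η·W_in = 0.61·3012 = 1837.32 J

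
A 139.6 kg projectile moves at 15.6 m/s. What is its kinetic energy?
KE = ½mv² = ½(139.6)(15.6)² = 16990 J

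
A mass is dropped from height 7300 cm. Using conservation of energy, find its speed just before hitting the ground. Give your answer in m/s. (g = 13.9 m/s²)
Convert to SI: h = 73.0 m
mgh = ½mv² ⇒ v = √(2gh) = √(2·13.9·73.0) = 45.05 m/s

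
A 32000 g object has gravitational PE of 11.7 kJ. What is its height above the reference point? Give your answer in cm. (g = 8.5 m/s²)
Convert to SI: m = 32.0 kg, PE = 11700.0 J
h = PE/(mg) = 11700.0/(32.0·8.5) = 43.0147 m = 4301 cm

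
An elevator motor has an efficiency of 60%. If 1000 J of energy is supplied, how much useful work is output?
W_out = η·W_in = 0.6·1000 = 600.0 J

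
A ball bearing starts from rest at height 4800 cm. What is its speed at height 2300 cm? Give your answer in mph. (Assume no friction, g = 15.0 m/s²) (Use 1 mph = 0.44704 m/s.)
Convert to SI: h₁−h₂ = 25.0 m
mgh₁ = mgh₂ + ½mv² ⇒ v = √(2g(h₁−h₂)) = √(2·15.0·25.0) = 27.3861 m/s = 61.26 mph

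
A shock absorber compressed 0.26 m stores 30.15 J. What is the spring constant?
k = 2·PE/x² = 2·30.15/(0.26)² = 892.0 N/m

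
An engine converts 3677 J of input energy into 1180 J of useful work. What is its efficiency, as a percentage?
η = W_out/W_in = 1180/3677 = 32.09%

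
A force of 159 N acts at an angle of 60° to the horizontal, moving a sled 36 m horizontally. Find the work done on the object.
W = F·d·cosθ = (159)(36)cos(60°) = 2862 J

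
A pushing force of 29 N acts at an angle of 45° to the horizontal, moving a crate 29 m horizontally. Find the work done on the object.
W = F·d·cosθ = (29)(29)cos(45°) = 594.7 J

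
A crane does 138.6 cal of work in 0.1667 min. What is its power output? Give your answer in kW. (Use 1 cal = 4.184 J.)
Convert to SI: W = 579.902 J, t = 10.002 s
P = W/t = 579.902/10.002 = 57.9786 W = 0.05798 kW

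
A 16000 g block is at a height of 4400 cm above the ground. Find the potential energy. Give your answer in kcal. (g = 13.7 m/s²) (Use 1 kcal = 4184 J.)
Convert to SI: m = 16.0 kg, h = 44.0 m
PE = mgh = (16.0)(13.7)(44.0) = 9644.8 J = 2.305 kcal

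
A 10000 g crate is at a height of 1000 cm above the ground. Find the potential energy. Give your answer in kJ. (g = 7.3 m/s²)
Convert to SI: m = 10.0 kg, h = 10.0 m
PE = mgh = (10.0)(7.3)(10.0) = 730.0 J = 0.73 kJ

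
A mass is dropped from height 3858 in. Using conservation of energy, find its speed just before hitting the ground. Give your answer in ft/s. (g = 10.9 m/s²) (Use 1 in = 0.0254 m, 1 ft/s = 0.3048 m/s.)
Convert to SI: h = 97.9932 m
mgh = ½mv² ⇒ v = √(2gh) = √(2·10.9·97.9932) = 46.2196 m/s = 151.6 ft/s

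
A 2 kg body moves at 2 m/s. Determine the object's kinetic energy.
KE = ½mv² = ½(2)(2)² = 4.0 J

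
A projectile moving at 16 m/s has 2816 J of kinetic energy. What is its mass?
m = 2·KE/v² = 2·2816/(16)² = 22.0 kg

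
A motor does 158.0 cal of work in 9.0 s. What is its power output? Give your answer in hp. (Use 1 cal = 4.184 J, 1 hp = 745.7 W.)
Convert to SI: W = 661.072 J, t = 9.0 s
P = W/t = 661.072/9.0 = 73.4524 W = 0.0985 hp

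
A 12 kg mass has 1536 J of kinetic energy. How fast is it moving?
v = √(2·KE/m) = √(2·1536/12) = 16.0 m/s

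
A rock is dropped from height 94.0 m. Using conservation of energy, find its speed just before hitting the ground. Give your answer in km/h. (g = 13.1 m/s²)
mgh = ½mv² ⇒ v = √(2gh) = √(2·13.1·94.0) = 49.6266 m/s = 178.7 km/h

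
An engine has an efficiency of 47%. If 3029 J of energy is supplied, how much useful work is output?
W_out = η·W_in = 0.47·3029 = 1423.63 J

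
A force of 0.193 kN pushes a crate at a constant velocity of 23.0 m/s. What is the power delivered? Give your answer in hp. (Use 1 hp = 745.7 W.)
Convert to SI: F = 193.0 N, v = 23.0 m/s
P = Fv = (193.0)(23.0) = 4439.0 W = 5.953 hp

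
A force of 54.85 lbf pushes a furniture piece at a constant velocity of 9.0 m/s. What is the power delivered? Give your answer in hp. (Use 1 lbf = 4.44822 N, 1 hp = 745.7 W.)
Convert to SI: F = 243.985 N, v = 9.0 m/s
P = Fv = (243.985)(9.0) = 2195.86 W = 2.945 hp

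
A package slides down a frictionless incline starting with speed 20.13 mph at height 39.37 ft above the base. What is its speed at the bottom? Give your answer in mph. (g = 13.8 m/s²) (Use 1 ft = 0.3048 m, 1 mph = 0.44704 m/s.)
Convert to SI: v₀ = 8.99892 m/s, h = 12.0 m
½mv₀² + mgh = ½mv² ⇒ v = √(v₀² + 2gh) = √(8.99892² + 2·13.8·12.0) = 20.3022 m/s = 45.41 mph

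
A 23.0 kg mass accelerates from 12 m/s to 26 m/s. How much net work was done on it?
W = ΔKE = ½m(v₂² − v₁²) = ½(23.0)(26² − 12²) = 6118.0 J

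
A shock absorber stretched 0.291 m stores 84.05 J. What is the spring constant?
k = 2·PE/x² = 2·84.05/(0.291)² = 1985 N/m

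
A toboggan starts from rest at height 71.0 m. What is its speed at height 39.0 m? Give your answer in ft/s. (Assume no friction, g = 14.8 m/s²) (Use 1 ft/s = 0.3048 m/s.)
mgh₁ = mgh₂ + ½mv² ⇒ v = √(2g(h₁−h₂)) = √(2·14.8·32.0) = 30.7766 m/s = 101.0 ft/s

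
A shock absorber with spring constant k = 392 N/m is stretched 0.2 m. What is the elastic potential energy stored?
PE = ½kx² = ½(392)(0.2)² = 7.84 J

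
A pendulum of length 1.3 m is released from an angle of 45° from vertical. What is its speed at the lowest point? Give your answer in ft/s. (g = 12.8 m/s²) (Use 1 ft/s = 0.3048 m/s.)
h = L(1 − cosθ) = 1.3(1 − cos45°) = 0.380761 m
v = √(2gh) = √(2·12.8·0.380761) = 3.1221 m/s = 10.24 ft/s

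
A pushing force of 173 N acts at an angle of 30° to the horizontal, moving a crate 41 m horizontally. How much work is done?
W = F·d·cosθ = (173)(41)cos(30°) = 6143 J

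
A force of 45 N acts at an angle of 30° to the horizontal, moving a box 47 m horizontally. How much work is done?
W = F·d·cosθ = (45)(47)cos(30°) = 1832 J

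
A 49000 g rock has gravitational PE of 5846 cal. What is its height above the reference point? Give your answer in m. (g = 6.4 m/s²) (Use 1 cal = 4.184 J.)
Convert to SI: m = 49.0 kg, PE = 24459.7 J
h = PE/(mg) = 24459.7/(49.0·6.4) = 78.0 m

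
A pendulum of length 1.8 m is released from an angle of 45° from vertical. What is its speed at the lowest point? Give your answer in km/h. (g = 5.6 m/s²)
h = L(1 − cosθ) = 1.8(1 − cos45°) = 0.527208 m
v = √(2gh) = √(2·5.6·0.527208) = 2.42996 m/s = 8.748 km/h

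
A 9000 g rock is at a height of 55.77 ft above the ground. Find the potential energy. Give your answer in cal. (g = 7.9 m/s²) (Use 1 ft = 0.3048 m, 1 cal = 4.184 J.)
Convert to SI: m = 9.0 kg, h = 16.9987 m
PE = mgh = (9.0)(7.9)(16.9987) = 1208.61 J = 288.9 cal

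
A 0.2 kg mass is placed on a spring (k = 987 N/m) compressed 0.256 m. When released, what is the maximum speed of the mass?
½kx² = ½mv² ⇒ v = x√(k/m) = (0.256)√(987/0.2) = 17.98 m/s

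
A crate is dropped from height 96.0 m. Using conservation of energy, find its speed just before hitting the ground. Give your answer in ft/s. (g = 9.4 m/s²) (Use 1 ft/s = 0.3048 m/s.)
mgh = ½mv² ⇒ v = √(2gh) = √(2·9.4·96.0) = 42.4829 m/s = 139.4 ft/s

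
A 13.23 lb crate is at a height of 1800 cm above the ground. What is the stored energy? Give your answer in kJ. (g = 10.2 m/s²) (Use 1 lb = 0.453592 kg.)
Convert to SI: m = 6.00102 kg, h = 18.0 m
PE = mgh = (6.00102)(10.2)(18.0) = 1101.79 J = 1.102 kJ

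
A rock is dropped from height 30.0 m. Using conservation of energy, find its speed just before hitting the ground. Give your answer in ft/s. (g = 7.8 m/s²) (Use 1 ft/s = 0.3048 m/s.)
mgh = ½mv² ⇒ v = √(2gh) = √(2·7.8·30.0) = 21.6333 m/s = 70.98 ft/s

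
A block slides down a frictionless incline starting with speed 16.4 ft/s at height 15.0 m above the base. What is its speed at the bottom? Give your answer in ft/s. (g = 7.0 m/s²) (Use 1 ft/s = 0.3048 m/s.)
Convert to SI: v₀ = 4.99872 m/s, h = 15.0 m
½mv₀² + mgh = ½mv² ⇒ v = √(v₀² + 2gh) = √(4.99872² + 2·7.0·15.0) = 15.3293 m/s = 50.29 ft/s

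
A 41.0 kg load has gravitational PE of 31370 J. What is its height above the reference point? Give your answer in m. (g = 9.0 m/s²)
h = PE/(mg) = 31370.0/(41.0·9.0) = 85.01 m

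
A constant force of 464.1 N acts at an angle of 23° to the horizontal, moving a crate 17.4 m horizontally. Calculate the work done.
W = F·d·cosθ = (464.1)(17.4)cos(23°) = 7433 J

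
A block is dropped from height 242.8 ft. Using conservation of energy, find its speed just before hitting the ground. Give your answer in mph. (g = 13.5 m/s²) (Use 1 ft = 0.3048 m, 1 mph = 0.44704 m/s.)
Convert to SI: h = 74.0054 m
mgh = ½mv² ⇒ v = √(2gh) = √(2·13.5·74.0054) = 44.7006 m/s = 99.99 mph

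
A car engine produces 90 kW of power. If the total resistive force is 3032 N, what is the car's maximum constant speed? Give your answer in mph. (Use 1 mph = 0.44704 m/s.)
P = Fv ⇒ v = P/F = 90000 W/3032.0 N = 29.6834 m/s = 66.4 mph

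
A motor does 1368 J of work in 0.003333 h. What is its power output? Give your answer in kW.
Convert to SI: W = 1368.0 J, t = 11.9988 s
P = W/t = 1368.0/11.9988 = 114.011 W = 0.114 kW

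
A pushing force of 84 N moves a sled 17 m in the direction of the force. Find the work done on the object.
W = F·d = (84)(17) = 1428 J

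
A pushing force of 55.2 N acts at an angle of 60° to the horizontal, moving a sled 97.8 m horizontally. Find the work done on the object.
W = F·d·cosθ = (55.2)(97.8)cos(60°) = 2699 J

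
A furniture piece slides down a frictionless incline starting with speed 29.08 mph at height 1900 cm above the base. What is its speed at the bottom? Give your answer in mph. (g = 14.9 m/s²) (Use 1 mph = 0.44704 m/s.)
Convert to SI: v₀ = 12.9999 m/s, h = 19.0 m
½mv₀² + mgh = ½mv² ⇒ v = √(v₀² + 2gh) = √(12.9999² + 2·14.9·19.0) = 27.1145 m/s = 60.65 mph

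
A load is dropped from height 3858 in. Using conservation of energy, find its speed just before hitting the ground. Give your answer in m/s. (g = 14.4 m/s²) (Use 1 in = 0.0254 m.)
Convert to SI: h = 97.9932 m
mgh = ½mv² ⇒ v = √(2gh) = √(2·14.4·97.9932) = 53.12 m/s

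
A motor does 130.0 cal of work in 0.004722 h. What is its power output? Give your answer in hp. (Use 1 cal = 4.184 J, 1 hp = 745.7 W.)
Convert to SI: W = 543.92 J, t = 16.9992 s
P = W/t = 543.92/16.9992 = 31.9968 W = 0.04291 hp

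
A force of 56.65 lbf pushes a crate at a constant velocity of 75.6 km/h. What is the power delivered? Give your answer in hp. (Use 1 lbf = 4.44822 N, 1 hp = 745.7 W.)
Convert to SI: F = 251.992 N, v = 21.0 m/s
P = Fv = (251.992)(21.0) = 5291.82 W = 7.096 hp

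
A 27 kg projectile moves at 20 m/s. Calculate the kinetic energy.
KE = ½mv² = ½(27)(20)² = 5400.0 J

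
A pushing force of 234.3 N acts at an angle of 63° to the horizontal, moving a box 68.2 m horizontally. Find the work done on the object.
W = F·d·cosθ = (234.3)(68.2)cos(63°) = 7254 J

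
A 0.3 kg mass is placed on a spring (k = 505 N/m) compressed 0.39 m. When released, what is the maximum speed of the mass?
½kx² = ½mv² ⇒ v = x√(k/m) = (0.39)√(505/0.3) = 16.0 m/s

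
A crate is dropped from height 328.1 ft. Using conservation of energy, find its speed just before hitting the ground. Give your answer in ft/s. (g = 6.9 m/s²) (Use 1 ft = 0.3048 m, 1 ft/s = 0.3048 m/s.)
Convert to SI: h = 100.005 m
mgh = ½mv² ⇒ v = √(2gh) = √(2·6.9·100.005) = 37.1493 m/s = 121.9 ft/s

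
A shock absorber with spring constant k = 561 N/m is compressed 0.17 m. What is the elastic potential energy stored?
PE = ½kx² = ½(561)(0.17)² = 8.106 J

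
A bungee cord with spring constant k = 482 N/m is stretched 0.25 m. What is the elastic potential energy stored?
PE = ½kx² = ½(482)(0.25)² = 15.06 J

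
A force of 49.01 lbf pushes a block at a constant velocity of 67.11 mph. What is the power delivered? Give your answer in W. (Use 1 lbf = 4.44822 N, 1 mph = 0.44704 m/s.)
Convert to SI: F = 218.007 N, v = 30.0009 m/s
P = Fv = (218.007)(30.0009) = 6540 W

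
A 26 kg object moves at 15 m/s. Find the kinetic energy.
KE = ½mv² = ½(26)(15)² = 2925.0 J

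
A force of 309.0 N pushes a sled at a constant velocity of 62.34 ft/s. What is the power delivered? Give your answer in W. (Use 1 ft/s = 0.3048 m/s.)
Convert to SI: F = 309.0 N, v = 19.0012 m/s
P = Fv = (309.0)(19.0012) = 5871 W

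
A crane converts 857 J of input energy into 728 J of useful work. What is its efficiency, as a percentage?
η = W_out/W_in = 728/857 = 84.95%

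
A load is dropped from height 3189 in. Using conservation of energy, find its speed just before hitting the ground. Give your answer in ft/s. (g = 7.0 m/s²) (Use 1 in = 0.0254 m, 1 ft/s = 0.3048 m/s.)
Convert to SI: h = 81.0006 m
mgh = ½mv² ⇒ v = √(2gh) = √(2·7.0·81.0006) = 33.675 m/s = 110.5 ft/s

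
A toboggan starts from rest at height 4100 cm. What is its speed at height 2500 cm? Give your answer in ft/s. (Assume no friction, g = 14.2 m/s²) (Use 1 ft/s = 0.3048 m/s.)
Convert to SI: h₁−h₂ = 16.0 m
mgh₁ = mgh₂ + ½mv² ⇒ v = √(2g(h₁−h₂)) = √(2·14.2·16.0) = 21.3167 m/s = 69.94 ft/s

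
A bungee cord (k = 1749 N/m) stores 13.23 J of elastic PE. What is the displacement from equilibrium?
x = √(2·PE/k) = √(2·13.23/1749) = 0.123 m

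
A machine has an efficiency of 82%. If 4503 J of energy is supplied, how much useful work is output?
W_out = η·W_in = 0.82·4503 = 3692.46 J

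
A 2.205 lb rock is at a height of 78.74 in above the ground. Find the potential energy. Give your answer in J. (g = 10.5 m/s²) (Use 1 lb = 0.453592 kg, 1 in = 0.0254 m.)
Convert to SI: m = 1.00017 kg, h = 2.0 m
PE = mgh = (1.00017)(10.5)(2.0) = 21.0 J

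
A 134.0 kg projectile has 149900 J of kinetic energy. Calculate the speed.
v = √(2·KE/m) = √(2·149900/134.0) = 47.3 m/s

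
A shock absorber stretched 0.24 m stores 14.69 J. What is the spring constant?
k = 2·PE/x² = 2·14.69/(0.24)² = 510.1 N/m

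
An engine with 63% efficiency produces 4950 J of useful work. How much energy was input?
W_in = W_out/η = 4950/0.63 = 7857 J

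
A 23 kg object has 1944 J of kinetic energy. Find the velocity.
v = √(2·KE/m) = √(2·1944/23) = 13.0 m/s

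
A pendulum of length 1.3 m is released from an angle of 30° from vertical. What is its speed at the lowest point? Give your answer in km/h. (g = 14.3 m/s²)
h = L(1 − cosθ) = 1.3(1 − cos30°) = 0.174167 m
v = √(2gh) = √(2·14.3·0.174167) = 2.23185 m/s = 8.035 km/h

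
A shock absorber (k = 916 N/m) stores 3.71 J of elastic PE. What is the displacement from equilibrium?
x = √(2·PE/k) = √(2·3.71/916) = 0.09 m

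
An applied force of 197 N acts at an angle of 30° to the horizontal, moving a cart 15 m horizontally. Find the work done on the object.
W = F·d·cosθ = (197)(15)cos(30°) = 2559 J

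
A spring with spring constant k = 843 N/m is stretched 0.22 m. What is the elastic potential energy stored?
PE = ½kx² = ½(843)(0.22)² = 20.4 J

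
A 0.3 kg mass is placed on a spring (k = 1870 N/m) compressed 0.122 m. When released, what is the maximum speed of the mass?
½kx² = ½mv² ⇒ v = x√(k/m) = (0.122)√(1870/0.3) = 9.632 m/s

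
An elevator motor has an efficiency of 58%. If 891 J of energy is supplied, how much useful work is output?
W_out = η·W_in = 0.58·891 = 516.78 J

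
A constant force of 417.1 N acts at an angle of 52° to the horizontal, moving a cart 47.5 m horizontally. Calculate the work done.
W = F·d·cosθ = (417.1)(47.5)cos(52°) = 12200 J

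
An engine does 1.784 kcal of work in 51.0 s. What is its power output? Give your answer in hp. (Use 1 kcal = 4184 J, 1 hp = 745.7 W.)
Convert to SI: W = 7464.26 J, t = 51.0 s
P = W/t = 7464.26/51.0 = 146.358 W = 0.1963 hp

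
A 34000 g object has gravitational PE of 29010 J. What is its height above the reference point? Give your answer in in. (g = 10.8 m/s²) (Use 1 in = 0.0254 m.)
Convert to SI: m = 34.0 kg, PE = 29010.0 J
h = PE/(mg) = 29010.0/(34.0·10.8) = 79.0033 m = 3110 in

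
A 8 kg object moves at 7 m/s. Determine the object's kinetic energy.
KE = ½mv² = ½(8)(7)² = 196.0 J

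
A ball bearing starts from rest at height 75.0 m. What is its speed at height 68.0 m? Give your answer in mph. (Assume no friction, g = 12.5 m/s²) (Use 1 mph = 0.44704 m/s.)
mgh₁ = mgh₂ + ½mv² ⇒ v = √(2g(h₁−h₂)) = √(2·12.5·7.0) = 13.2288 m/s = 29.59 mph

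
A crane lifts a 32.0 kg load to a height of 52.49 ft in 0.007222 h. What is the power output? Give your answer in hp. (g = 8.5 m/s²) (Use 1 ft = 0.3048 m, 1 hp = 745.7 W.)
Convert to SI: m = 32.0 kg, h = 15.999 m, t = 25.9992 s
P = mgh/t = (32.0)(8.5)(15.999)/25.9992 = 167.379 W = 0.2245 hp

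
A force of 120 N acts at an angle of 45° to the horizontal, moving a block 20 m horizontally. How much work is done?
W = F·d·cosθ = (120)(20)cos(45°) = 1697 J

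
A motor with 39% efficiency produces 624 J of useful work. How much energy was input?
W_in = W_out/η = 624/0.39 = 1600 J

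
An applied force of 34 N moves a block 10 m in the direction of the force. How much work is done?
W = F·d = (34)(10) = 340.0 J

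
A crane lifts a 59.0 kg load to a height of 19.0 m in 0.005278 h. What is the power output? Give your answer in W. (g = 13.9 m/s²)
Convert to SI: m = 59.0 kg, h = 19.0 m, t = 19.0008 s
P = mgh/t = (59.0)(13.9)(19.0)/19.0008 = 820.1 W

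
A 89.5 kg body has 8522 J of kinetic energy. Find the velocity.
v = √(2·KE/m) = √(2·8522/89.5) = 13.8 m/s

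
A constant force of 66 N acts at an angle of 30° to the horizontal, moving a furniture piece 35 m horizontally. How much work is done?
W = F·d·cosθ = (66)(35)cos(30°) = 2001 J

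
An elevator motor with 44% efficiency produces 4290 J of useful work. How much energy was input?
W_in = W_out/η = 4290/0.44 = 9750 J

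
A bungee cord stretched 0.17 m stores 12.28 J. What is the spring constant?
k = 2·PE/x² = 2·12.28/(0.17)² = 849.8 N/m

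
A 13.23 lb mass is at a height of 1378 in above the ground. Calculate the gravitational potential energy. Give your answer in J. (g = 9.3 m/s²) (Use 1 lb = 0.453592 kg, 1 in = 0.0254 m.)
Convert to SI: m = 6.00102 kg, h = 35.0012 m
PE = mgh = (6.00102)(9.3)(35.0012) = 1953 J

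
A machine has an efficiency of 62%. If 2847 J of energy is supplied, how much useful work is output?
W_out = η·W_in = 0.62·2847 = 1765.14 J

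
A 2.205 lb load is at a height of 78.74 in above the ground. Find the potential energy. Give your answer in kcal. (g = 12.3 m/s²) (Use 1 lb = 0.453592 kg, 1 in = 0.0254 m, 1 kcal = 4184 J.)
Convert to SI: m = 1.00017 kg, h = 2.0 m
PE = mgh = (1.00017)(12.3)(2.0) = 24.6041 J = 0.005881 kcal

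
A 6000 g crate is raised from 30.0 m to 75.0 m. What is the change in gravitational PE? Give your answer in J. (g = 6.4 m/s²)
Convert to SI: m = 6.0 kg, Δh = 45.0 m
ΔPE = mgΔh = (6.0)(6.4)(45.0) = 1728 J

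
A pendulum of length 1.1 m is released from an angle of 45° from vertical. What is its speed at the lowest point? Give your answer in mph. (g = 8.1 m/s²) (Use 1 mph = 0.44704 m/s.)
h = L(1 − cosθ) = 1.1(1 − cos45°) = 0.322183 m
v = √(2gh) = √(2·8.1·0.322183) = 2.28459 m/s = 5.11 mph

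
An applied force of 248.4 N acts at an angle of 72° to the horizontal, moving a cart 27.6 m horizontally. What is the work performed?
W = F·d·cosθ = (248.4)(27.6)cos(72°) = 2119 J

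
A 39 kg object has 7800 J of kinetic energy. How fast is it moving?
v = √(2·KE/m) = √(2·7800/39) = 20.0 m/s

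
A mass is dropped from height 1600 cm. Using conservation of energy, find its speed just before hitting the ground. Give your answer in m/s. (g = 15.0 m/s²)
Convert to SI: h = 16.0 m
mgh = ½mv² ⇒ v = √(2gh) = √(2·15.0·16.0) = 21.91 m/s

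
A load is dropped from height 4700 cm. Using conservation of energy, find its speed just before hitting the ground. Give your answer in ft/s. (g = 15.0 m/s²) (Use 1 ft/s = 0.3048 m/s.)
Convert to SI: h = 47.0 m
mgh = ½mv² ⇒ v = √(2gh) = √(2·15.0·47.0) = 37.55 m/s = 123.2 ft/s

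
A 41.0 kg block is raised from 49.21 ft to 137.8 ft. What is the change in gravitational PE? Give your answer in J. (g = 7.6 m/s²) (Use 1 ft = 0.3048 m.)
Convert to SI: m = 41.0 kg, Δh = 27.0022 m
ΔPE = mgΔh = (41.0)(7.6)(27.0022) = 8414 J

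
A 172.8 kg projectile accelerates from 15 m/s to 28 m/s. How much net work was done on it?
W = ΔKE = ½m(v₂² − v₁²) = ½(172.8)(28² − 15²) = 48297.6 J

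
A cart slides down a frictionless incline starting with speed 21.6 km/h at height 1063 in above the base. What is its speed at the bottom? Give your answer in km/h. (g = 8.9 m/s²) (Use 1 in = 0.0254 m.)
Convert to SI: v₀ = 6.0 m/s, h = 27.0002 m
½mv₀² + mgh = ½mv² ⇒ v = √(v₀² + 2gh) = √(6.0² + 2·8.9·27.0002) = 22.7289 m/s = 81.82 km/h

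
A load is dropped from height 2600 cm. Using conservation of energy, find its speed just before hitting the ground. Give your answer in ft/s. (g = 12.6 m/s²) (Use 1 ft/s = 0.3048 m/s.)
Convert to SI: h = 26.0 m
mgh = ½mv² ⇒ v = √(2gh) = √(2·12.6·26.0) = 25.5969 m/s = 83.98 ft/s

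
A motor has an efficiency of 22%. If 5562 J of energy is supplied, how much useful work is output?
W_out = η·W_in = 0.22·5562 = 1223.64 J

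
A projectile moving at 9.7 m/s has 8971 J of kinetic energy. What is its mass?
m = 2·KE/v² = 2·8971/(9.7)² = 190.7 kg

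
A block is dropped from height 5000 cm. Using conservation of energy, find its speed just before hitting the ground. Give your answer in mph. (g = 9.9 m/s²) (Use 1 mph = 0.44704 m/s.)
Convert to SI: h = 50.0 m
mgh = ½mv² ⇒ v = √(2gh) = √(2·9.9·50.0) = 31.4643 m/s = 70.38 mph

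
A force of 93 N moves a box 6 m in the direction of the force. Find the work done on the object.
W = F·d = (93)(6) = 558.0 J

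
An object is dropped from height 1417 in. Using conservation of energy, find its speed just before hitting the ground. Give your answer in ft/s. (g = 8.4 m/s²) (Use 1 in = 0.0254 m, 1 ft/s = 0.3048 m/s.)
Convert to SI: h = 35.9918 m
mgh = ½mv² ⇒ v = √(2gh) = √(2·8.4·35.9918) = 24.5899 m/s = 80.68 ft/s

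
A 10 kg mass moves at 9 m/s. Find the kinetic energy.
KE = ½mv² = ½(10)(9)² = 405.0 J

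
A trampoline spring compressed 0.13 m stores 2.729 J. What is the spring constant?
k = 2·PE/x² = 2·2.729/(0.13)² = 323.0 N/m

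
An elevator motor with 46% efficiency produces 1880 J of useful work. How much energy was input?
W_in = W_out/η = 1880/0.46 = 4087 J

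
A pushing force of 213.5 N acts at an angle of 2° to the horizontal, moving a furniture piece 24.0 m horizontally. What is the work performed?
W = F·d·cosθ = (213.5)(24.0)cos(2°) = 5121 J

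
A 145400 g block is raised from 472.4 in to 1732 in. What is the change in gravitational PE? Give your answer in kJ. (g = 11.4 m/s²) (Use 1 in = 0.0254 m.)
Convert to SI: m = 145.4 kg, Δh = 31.9938 m
ΔPE = mgΔh = (145.4)(11.4)(31.9938) = 53031.7 J = 53.03 kJ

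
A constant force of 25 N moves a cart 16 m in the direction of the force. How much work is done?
W = F·d = (25)(16) = 400.0 J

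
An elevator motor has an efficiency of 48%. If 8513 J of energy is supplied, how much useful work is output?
W_out = η·W_in = 0.48·8513 = 4086.24 J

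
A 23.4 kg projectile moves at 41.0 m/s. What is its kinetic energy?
KE = ½mv² = ½(23.4)(41.0)² = 19670 J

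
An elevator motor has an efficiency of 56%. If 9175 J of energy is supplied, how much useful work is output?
W_out = η·W_in = 0.56·9175 = 5138.0 J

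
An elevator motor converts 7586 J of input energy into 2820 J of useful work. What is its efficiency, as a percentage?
η = W_out/W_in = 2820/7586 = 37.17%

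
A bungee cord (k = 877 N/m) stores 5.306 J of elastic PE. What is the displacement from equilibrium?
x = √(2·PE/k) = √(2·5.306/877) = 0.11 m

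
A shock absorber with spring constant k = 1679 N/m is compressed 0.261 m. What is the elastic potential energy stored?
PE = ½kx² = ½(1679)(0.261)² = 57.19 J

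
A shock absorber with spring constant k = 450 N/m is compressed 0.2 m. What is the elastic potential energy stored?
PE = ½kx² = ½(450)(0.2)² = 9.0 J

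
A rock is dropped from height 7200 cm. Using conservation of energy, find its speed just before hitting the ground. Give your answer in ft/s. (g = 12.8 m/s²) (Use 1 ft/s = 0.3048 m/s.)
Convert to SI: h = 72.0 m
mgh = ½mv² ⇒ v = √(2gh) = √(2·12.8·72.0) = 42.9325 m/s = 140.9 ft/s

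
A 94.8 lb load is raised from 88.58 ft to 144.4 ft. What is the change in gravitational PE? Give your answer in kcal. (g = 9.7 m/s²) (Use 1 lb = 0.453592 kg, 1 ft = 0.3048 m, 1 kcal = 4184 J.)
Convert to SI: m = 43.0005 kg, Δh = 17.0139 m
ΔPE = mgΔh = (43.0005)(9.7)(17.0139) = 7096.6 J = 1.696 kcal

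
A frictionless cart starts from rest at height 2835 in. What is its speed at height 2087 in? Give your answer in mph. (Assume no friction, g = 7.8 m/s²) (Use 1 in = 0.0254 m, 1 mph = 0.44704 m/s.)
Convert to SI: h₁−h₂ = 18.9992 m
mgh₁ = mgh₂ + ½mv² ⇒ v = √(2g(h₁−h₂)) = √(2·7.8·18.9992) = 17.2159 m/s = 38.51 mph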